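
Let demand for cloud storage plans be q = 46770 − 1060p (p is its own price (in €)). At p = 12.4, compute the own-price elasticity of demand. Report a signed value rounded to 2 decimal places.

At the given values, q = 46770 − 1060(12.4) = 33626.
∂q/∂p = −1060.
E = (-1060) × (12.4/33626) = -0.3908…

-0.39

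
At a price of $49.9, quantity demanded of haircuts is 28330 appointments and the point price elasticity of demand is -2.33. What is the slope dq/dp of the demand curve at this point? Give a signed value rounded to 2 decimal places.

Ed = (dq/dp)·(p/q) ⇒ dq/dp = Ed·q/p = (-2.33)·28330/49.9 = -1322.8236…

-1322.82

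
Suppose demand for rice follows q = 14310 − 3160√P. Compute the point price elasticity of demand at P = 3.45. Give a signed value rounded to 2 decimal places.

-0.35

dq/dP = −3160/(2√P) = -850.643. At P = 3.45, q = 8440.56.
Ed = (dq/dP)·(P/q) = (-850.643) × (3.45/8440.56) = -0.3476…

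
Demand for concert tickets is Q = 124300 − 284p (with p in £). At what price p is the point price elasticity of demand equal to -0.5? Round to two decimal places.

Ed = −284p/(124300 − 284p). Set this equal to -0.5:
284p = 0.5·(124300 − 284p) ⇒ 284p(1 + 0.5) = 0.5·124300
p = 0.5·124300 / (284·1.5) = 145.8920…

145.89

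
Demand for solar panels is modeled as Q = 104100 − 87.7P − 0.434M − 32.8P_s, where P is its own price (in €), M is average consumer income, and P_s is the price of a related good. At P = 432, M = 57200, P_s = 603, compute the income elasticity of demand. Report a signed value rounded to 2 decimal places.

At the given values, Q = 104100 − 87.7(432) − 0.434(57200) − 32.8(603) = 21610.4.
∂Q/∂M = -0.434.
E = (-0.434) × (57200/21610.4) = -1.1487…

-1.15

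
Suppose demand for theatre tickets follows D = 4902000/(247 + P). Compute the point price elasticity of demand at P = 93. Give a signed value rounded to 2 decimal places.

-0.27

dD/dP = −4902000/(247 + P)² = -42.4048. At P = 93, D = 14417.6.
Ed = (dD/dP)·(P/D) = (-42.4048) × (93/14417.6) = -0.2735…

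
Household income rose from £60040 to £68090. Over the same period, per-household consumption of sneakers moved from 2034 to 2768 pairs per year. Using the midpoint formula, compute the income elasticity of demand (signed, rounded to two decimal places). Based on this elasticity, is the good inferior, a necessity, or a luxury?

%ΔQ = (2768 − 2034)/[( 2034 + 2768)/2] = 734/2401 = 0.305705…
%ΔIncome = (68090 − 60040)/[( 60040 + 68090)/2] = 8050/64065 = 0.125653…
E_income = (734/2401) / (8050/64065) = 2.4329…
E_income > 1 ⇒ normal good, luxury.

2.43; luxury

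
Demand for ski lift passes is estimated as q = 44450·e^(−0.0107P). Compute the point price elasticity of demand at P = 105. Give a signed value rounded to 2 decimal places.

dq/dP = −0.0107·q = -154.641. At P = 105, q = 14452.5.
Ed = (dq/dP)·(P/q) = (-154.641) × (105/14452.5) = -1.1235

-1.12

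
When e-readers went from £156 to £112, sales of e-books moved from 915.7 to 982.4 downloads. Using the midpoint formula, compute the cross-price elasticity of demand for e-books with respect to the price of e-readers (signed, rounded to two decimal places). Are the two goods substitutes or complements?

-0.21; complements

%ΔQ_{e-books} = (982.4 − 915.7)/avg = 66.7/949.05 = 0.070280…
%ΔP_{e-readers} = (112 − 156)/avg = -44/134 = -0.328358…
E_cross = (66.7/949.05) / (-44/134) = -0.2140…
E_cross < 0 ⇒ the goods are complements.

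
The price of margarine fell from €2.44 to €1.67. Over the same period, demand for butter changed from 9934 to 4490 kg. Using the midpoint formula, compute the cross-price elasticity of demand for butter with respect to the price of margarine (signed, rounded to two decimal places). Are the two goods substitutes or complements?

2.01; substitutes

%ΔQ_{butter} = (4490 − 9934)/avg = -5444/7212 = -0.754853…
%ΔP_{margarine} = (1.67 − 2.44)/avg = -0.77/2.055 = -0.374695…
E_cross = (-5444/7212) / (-0.77/2.055) = 2.0145…
E_cross > 0 ⇒ the goods are substitutes.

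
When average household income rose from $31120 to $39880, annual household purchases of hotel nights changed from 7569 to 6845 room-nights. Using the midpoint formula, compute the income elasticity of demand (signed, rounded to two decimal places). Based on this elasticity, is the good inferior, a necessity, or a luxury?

-0.41; inferior

%ΔQ = (6845 − 7569)/[( 7569 + 6845)/2] = -724/7207 = -0.100457…
%ΔIncome = (39880 − 31120)/[( 31120 + 39880)/2] = 8760/35500 = 0.246760…
E_income = (-724/7207) / (8760/35500) = -0.4071…
E_income < 0 ⇒ inferior good.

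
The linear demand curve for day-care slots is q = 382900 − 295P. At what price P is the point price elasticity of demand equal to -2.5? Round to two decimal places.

927.12

Ed = −295P/(382900 − 295P). Set this equal to -2.5:
295P = 2.5·(382900 − 295P) ⇒ 295P(1 + 2.5) = 2.5·382900
P = 2.5·382900 / (295·3.5) = 927.1186…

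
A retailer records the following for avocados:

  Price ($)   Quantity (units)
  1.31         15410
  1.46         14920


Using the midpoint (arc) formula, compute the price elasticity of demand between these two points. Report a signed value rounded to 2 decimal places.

-0.30

%ΔQ = (14920 − 15410) / [(15410 + 14920)/2] = -490/15165 = -0.032311…
%ΔP = (1.46 − 1.31) / [(1.31 + 1.46)/2] = 0.15/1.385 = 0.108303…
Arc Ed = %ΔQ / %ΔP = (-490/15165) / (0.15/1.385) = -0.2983…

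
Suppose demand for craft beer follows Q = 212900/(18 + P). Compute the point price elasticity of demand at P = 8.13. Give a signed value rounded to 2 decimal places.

dQ/dP = −212900/(18 + P)² = -311.815. At P = 8.13, Q = 8147.72.
Ed = (dQ/dP)·(P/Q) = (-311.815) × (8.13/8147.72) = -0.3111…

-0.31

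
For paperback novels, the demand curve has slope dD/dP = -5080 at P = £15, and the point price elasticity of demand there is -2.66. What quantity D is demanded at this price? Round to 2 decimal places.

Ed = (dD/dP)·(P/D) ⇒ D = (dD/dP)·P/Ed = (-5080)·15/(-2.66) = 28646.6165…

28646.62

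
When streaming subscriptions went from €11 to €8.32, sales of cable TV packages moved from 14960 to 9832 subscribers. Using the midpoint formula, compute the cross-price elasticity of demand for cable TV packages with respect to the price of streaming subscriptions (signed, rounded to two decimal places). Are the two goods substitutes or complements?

1.49; substitutes

%ΔQ_{cable TV packages} = (9832 − 14960)/avg = -5128/12396 = -0.413681…
%ΔP_{streaming subscriptions} = (8.32 − 11)/avg = -2.68/9.66 = -0.277432…
E_cross = (-5128/12396) / (-2.68/9.66) = 1.4911…
E_cross > 0 ⇒ the goods are substitutes.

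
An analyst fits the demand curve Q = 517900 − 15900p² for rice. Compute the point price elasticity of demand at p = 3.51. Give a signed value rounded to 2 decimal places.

dQ/dp = −2·15900·p = -111618. At p = 3.51, Q = 322010.41.
Ed = (dQ/dp)·(p/Q) = (-111618) × (3.51/322010.41) = -1.2166…

-1.22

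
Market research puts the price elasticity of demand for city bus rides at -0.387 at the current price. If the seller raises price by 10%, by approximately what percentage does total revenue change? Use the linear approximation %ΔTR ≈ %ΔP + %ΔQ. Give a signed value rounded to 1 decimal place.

%ΔQ ≈ Ed × %ΔP = (-0.387) × (+10%) = -3.8700%
%ΔTR ≈ %ΔP + %ΔQ = (+10%) + (-3.8700%) = +6.1300%

+6.1%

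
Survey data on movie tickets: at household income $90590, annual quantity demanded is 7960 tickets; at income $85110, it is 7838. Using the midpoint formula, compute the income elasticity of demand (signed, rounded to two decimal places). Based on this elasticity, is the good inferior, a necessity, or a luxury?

0.25; necessity

%ΔQ = (7838 − 7960)/[( 7960 + 7838)/2] = -122/7899 = -0.015444…
%ΔIncome = (85110 − 90590)/[( 90590 + 85110)/2] = -5480/87850 = -0.062379…
E_income = (-122/7899) / (-5480/87850) = 0.2475…
0 < E_income < 1 ⇒ normal good, necessity.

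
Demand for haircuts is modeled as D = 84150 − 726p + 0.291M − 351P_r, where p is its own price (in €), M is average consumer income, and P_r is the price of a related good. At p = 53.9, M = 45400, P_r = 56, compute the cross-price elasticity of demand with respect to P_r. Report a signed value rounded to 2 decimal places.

At the given values, D = 84150 − 726(53.9) + 0.291(45400) − 351(56) = 38574.
∂D/∂P_r = -351.
E = (-351) × (56/38574) = -0.5095…

-0.51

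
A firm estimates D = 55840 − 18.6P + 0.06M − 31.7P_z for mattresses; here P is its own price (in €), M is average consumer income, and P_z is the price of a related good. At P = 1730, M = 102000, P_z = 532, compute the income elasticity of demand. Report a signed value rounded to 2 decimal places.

At the given values, D = 55840 − 18.6(1730) + 0.06(102000) − 31.7(532) = 12917.6.
∂D/∂M = 0.06.
E = (0.06) × (102000/12917.6) = 0.4737…

0.47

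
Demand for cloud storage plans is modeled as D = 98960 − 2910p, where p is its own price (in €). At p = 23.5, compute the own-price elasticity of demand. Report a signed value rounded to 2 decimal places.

-2.24

At the given values, D = 98960 − 2910(23.5) = 30575.
∂D/∂p = −2910.
E = (-2910) × (23.5/30575) = -2.2366…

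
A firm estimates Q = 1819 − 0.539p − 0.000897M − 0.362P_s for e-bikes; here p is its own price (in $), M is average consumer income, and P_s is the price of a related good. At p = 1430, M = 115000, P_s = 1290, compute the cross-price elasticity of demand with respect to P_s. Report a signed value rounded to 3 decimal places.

At the given values, Q = 1819 − 0.539(1430) − 0.000897(115000) − 0.362(1290) = 478.095.
∂Q/∂P_s = -0.362.
E = (-0.362) × (1290/478.095) = -0.97675…

-0.977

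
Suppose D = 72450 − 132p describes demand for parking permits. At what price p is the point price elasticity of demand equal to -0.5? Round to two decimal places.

182.95

Ed = −132p/(72450 − 132p). Set this equal to -0.5:
132p = 0.5·(72450 − 132p) ⇒ 132p(1 + 0.5) = 0.5·72450
p = 0.5·72450 / (132·1.5) = 182.9545…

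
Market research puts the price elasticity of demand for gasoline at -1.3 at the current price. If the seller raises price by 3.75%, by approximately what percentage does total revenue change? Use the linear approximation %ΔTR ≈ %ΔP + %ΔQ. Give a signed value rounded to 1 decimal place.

-1.1%

%ΔQ ≈ Ed × %ΔP = (-1.3) × (+3.75%) = -4.8750%
%ΔTR ≈ %ΔP + %ΔQ = (+3.75%) + (-4.8750%) = -1.1250%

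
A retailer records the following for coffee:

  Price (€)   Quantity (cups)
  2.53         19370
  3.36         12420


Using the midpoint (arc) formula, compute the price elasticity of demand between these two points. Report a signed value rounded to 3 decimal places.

%ΔQ = (12420 − 19370) / [(19370 + 12420)/2] = -6950/15895 = -0.437244…
%ΔP = (3.36 − 2.53) / [(2.53 + 3.36)/2] = 0.83/2.945 = 0.281833…
Arc Ed = %ΔQ / %ΔP = (-6950/15895) / (0.83/2.945) = -1.55142…

-1.551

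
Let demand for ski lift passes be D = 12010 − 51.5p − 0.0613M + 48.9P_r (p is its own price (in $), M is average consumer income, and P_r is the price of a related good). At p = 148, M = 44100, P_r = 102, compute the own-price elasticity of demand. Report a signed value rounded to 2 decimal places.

-1.14

At the given values, D = 12010 − 51.5(148) − 0.0613(44100) + 48.9(102) = 6672.47.
∂D/∂p = −51.5.
E = (-51.5) × (148/6672.47) = -1.1423…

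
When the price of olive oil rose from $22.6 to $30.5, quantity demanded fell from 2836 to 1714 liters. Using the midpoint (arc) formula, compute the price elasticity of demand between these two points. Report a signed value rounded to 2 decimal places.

%ΔQ = (1714 − 2836) / [(2836 + 1714)/2] = -1122/2275 = -0.493186…
%ΔP = (30.5 − 22.6) / [(22.6 + 30.5)/2] = 7.9/26.55 = 0.297551…
Arc Ed = %ΔQ / %ΔP = (-1122/2275) / (7.9/26.55) = -1.6574…

-1.66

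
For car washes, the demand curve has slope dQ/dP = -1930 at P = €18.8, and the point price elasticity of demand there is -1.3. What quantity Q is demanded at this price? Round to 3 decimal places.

27910.769

Ed = (dQ/dP)·(P/Q) ⇒ Q = (dQ/dP)·P/Ed = (-1930)·18.8/(-1.3) = 27910.76923…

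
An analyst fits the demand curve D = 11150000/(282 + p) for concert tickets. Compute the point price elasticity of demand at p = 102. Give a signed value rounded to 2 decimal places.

-0.27

dD/dp = −11150000/(282 + p)² = -75.6158. At p = 102, D = 29036.5.
Ed = (dD/dp)·(p/D) = (-75.6158) × (102/29036.5) = -0.2656…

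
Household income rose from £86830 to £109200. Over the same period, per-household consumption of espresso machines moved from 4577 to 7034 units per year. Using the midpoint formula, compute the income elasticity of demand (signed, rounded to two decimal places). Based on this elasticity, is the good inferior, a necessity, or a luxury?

1.85; luxury

%ΔQ = (7034 − 4577)/[( 4577 + 7034)/2] = 2457/5805.5 = 0.423219…
%ΔIncome = (109200 − 86830)/[( 86830 + 109200)/2] = 22370/98015 = 0.228230…
E_income = (2457/5805.5) / (22370/98015) = 1.8543…
E_income > 1 ⇒ normal good, luxury.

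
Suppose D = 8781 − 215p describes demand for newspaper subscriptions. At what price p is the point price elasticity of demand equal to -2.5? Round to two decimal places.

Ed = −215p/(8781 − 215p). Set this equal to -2.5:
215p = 2.5·(8781 − 215p) ⇒ 215p(1 + 2.5) = 2.5·8781
p = 2.5·8781 / (215·3.5) = 29.1727…

29.17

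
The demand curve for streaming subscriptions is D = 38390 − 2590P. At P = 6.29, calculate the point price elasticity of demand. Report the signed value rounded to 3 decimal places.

dD/dP = −2590. At P = 6.29, D = 38390 − 2590(6.29) = 22098.9.
Ed = (dD/dP)·(P/D) = −2590 × (6.29/22098.9) = -0.73719…

-0.737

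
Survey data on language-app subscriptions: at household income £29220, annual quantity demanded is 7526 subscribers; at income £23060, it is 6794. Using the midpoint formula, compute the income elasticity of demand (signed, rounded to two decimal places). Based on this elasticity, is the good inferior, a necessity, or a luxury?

%ΔQ = (6794 − 7526)/[( 7526 + 6794)/2] = -732/7160 = -0.102234…
%ΔIncome = (23060 − 29220)/[( 29220 + 23060)/2] = -6160/26140 = -0.235654…
E_income = (-732/7160) / (-6160/26140) = 0.4338…
0 < E_income < 1 ⇒ normal good, necessity.

0.43; necessity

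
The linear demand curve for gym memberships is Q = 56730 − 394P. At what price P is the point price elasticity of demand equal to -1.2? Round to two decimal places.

78.54

Ed = −394P/(56730 − 394P). Set this equal to -1.2:
394P = 1.2·(56730 − 394P) ⇒ 394P(1 + 1.2) = 1.2·56730
P = 1.2·56730 / (394·2.2) = 78.5371…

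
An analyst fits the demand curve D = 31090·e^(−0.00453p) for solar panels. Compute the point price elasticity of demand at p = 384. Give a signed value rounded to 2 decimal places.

-1.74

dD/dp = −0.00453·D = -24.7318. At p = 384, D = 5459.55.
Ed = (dD/dp)·(p/D) = (-24.7318) × (384/5459.55) = -1.7395…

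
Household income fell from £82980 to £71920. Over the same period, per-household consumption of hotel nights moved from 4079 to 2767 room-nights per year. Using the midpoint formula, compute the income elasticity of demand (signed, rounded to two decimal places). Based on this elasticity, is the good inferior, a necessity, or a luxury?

%ΔQ = (2767 − 4079)/[( 4079 + 2767)/2] = -1312/3423 = -0.383289…
%ΔIncome = (71920 − 82980)/[( 82980 + 71920)/2] = -11060/77450 = -0.142801…
E_income = (-1312/3423) / (-11060/77450) = 2.6840…
E_income > 1 ⇒ normal good, luxury.

2.68; luxury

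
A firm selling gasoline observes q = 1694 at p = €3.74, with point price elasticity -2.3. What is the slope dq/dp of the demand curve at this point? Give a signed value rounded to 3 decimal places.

Ed = (dq/dp)·(p/q) ⇒ dq/dp = Ed·q/p = (-2.3)·1694/3.74 = -1041.76470…

-1041.765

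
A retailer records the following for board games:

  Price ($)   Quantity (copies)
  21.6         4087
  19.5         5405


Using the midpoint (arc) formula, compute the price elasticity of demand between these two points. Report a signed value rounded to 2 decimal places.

-2.72

%ΔQ = (5405 − 4087) / [(4087 + 5405)/2] = 1318/4746 = 0.277707…
%ΔP = (19.5 − 21.6) / [(21.6 + 19.5)/2] = -2.1/20.55 = -0.102189…
Arc Ed = %ΔQ / %ΔP = (1318/4746) / (-2.1/20.55) = -2.7175…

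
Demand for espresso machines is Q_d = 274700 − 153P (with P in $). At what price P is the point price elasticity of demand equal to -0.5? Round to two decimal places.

598.47

Ed = −153P/(274700 − 153P). Set this equal to -0.5:
153P = 0.5·(274700 − 153P) ⇒ 153P(1 + 0.5) = 0.5·274700
P = 0.5·274700 / (153·1.5) = 598.4749…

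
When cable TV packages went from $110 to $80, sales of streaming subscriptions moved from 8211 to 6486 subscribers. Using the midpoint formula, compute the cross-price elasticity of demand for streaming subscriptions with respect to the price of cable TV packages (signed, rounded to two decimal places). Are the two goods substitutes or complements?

%ΔQ_{streaming subscriptions} = (6486 − 8211)/avg = -1725/7348.5 = -0.234741…
%ΔP_{cable TV packages} = (80 − 110)/avg = -30/95 = -0.315789…
E_cross = (-1725/7348.5) / (-30/95) = 0.7433…
E_cross > 0 ⇒ the goods are substitutes.

0.74; substitutes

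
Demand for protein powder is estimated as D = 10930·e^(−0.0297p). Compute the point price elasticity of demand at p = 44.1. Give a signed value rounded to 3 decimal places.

-1.310

dD/dp = −0.0297·D = -87.6094. At p = 44.1, D = 2949.81.
Ed = (dD/dp)·(p/D) = (-87.6094) × (44.1/2949.81) = -1.30977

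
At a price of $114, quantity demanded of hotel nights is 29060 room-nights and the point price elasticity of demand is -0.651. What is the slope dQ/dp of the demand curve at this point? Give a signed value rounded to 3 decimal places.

-165.948

Ed = (dQ/dp)·(p/Q) ⇒ dQ/dp = Ed·Q/p = (-0.651)·29060/114 = -165.94789…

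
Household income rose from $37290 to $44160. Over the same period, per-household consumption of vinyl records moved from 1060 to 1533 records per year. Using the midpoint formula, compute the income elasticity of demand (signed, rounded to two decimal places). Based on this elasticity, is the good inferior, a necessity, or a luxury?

%ΔQ = (1533 − 1060)/[( 1060 + 1533)/2] = 473/1296.5 = 0.364828…
%ΔIncome = (44160 − 37290)/[( 37290 + 44160)/2] = 6870/40725 = 0.168692…
E_income = (473/1296.5) / (6870/40725) = 2.1626…
E_income > 1 ⇒ normal good, luxury.

2.16; luxury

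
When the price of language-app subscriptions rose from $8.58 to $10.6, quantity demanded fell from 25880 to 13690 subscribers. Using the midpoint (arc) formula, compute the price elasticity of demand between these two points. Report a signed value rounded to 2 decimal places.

%ΔQ = (13690 − 25880) / [(25880 + 13690)/2] = -12190/19785 = -0.616123…
%ΔP = (10.6 − 8.58) / [(8.58 + 10.6)/2] = 2.02/9.59 = 0.210636…
Arc Ed = %ΔQ / %ΔP = (-12190/19785) / (2.02/9.59) = -2.9250…

-2.93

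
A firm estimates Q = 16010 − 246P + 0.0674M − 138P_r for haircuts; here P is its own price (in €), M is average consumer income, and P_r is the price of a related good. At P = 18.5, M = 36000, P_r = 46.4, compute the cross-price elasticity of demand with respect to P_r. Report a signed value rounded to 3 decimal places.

At the given values, Q = 16010 − 246(18.5) + 0.0674(36000) − 138(46.4) = 7482.2.
∂Q/∂P_r = -138.
E = (-138) × (46.4/7482.2) = -0.85579…

-0.856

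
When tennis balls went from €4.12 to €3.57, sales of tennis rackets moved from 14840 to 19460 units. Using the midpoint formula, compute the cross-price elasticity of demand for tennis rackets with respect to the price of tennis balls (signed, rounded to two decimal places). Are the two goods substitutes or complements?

-1.88; complements

%ΔQ_{tennis rackets} = (19460 − 14840)/avg = 4620/17150 = 0.269387…
%ΔP_{tennis balls} = (3.57 − 4.12)/avg = -0.55/3.845 = -0.143042…
E_cross = (4620/17150) / (-0.55/3.845) = -1.8832…
E_cross < 0 ⇒ the goods are complements.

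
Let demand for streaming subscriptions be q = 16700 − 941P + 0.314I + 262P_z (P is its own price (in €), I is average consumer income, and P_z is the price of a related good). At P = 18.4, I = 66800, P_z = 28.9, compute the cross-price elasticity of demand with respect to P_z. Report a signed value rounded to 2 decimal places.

At the given values, q = 16700 − 941(18.4) + 0.314(66800) + 262(28.9) = 27932.6.
∂q/∂P_z = 262.
E = (262) × (28.9/27932.6) = 0.2710…

0.27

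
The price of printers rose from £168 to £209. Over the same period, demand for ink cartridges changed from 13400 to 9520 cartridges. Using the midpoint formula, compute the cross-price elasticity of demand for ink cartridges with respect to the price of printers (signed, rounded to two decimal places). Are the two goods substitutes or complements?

-1.56; complements

%ΔQ_{ink cartridges} = (9520 − 13400)/avg = -3880/11460 = -0.338568…
%ΔP_{printers} = (209 − 168)/avg = 41/188.5 = 0.217506…
E_cross = (-3880/11460) / (41/188.5) = -1.5565…
E_cross < 0 ⇒ the goods are complements.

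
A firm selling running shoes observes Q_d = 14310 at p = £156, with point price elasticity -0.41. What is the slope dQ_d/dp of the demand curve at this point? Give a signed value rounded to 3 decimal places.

Ed = (dQ_d/dp)·(p/Q_d) ⇒ dQ_d/dp = Ed·Q_d/p = (-0.41)·14310/156 = -37.60961…

-37.610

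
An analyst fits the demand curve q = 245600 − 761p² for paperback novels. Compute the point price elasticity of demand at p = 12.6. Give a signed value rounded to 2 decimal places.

dq/dp = −2·761·p = -19177.2. At p = 12.6, q = 124783.64.
Ed = (dq/dp)·(p/q) = (-19177.2) × (12.6/124783.64) = -1.9364…

-1.94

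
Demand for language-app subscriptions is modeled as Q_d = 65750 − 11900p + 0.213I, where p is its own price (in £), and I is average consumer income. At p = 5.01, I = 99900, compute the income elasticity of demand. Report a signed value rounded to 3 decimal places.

At the given values, Q_d = 65750 − 11900(5.01) + 0.213(99900) = 27409.7.
∂Q_d/∂I = 0.213.
E = (0.213) × (99900/27409.7) = 0.77632…

0.776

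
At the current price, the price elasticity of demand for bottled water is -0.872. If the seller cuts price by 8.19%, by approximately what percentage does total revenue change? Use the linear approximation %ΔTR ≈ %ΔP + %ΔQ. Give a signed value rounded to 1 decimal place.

%ΔQ ≈ Ed × %ΔP = (-0.872) × (-8.19%) = +7.1417%
%ΔTR ≈ %ΔP + %ΔQ = (-8.19%) + (+7.1417%) = -1.0483%

-1.0%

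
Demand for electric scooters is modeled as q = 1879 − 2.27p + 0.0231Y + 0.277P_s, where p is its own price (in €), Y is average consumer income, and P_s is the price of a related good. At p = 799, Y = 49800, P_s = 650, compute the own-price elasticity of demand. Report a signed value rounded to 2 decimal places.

At the given values, q = 1879 − 2.27(799) + 0.0231(49800) + 0.277(650) = 1395.7.
∂q/∂p = −2.27.
E = (-2.27) × (799/1395.7) = -1.2995…

-1.30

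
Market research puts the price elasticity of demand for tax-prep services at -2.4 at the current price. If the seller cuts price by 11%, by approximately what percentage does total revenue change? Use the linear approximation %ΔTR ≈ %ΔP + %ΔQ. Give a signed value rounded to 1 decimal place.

%ΔQ ≈ Ed × %ΔP = (-2.4) × (-11%) = +26.4000%
%ΔTR ≈ %ΔP + %ΔQ = (-11%) + (+26.4000%) = +15.4000%

+15.4%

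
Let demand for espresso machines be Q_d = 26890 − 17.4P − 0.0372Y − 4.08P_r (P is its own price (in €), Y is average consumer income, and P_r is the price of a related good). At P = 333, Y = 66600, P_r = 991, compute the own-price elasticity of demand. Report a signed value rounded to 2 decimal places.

At the given values, Q_d = 26890 − 17.4(333) − 0.0372(66600) − 4.08(991) = 14575.
∂Q_d/∂P = −17.4.
E = (-17.4) × (333/14575) = -0.3975…

-0.40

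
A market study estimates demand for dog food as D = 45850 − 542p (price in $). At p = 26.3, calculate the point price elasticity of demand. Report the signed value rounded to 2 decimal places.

dD/dp = −542. At p = 26.3, D = 45850 − 542(26.3) = 31595.4.
Ed = (dD/dp)·(p/D) = −542 × (26.3/31595.4) = -0.4511…

-0.45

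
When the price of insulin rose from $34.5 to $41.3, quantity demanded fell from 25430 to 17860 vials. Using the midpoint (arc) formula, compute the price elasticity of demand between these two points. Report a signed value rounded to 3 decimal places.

-1.949

%ΔQ = (17860 − 25430) / [(25430 + 17860)/2] = -7570/21645 = -0.349734…
%ΔP = (41.3 − 34.5) / [(34.5 + 41.3)/2] = 6.8/37.9 = 0.179419…
Arc Ed = %ΔQ / %ΔP = (-7570/21645) / (6.8/37.9) = -1.94925…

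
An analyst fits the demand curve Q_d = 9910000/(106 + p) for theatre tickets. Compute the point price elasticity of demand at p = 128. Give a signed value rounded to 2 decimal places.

-0.55

dQ_d/dp = −9910000/(106 + p)² = -180.985. At p = 128, Q_d = 42350.4.
Ed = (dQ_d/dp)·(p/Q_d) = (-180.985) × (128/42350.4) = -0.5470…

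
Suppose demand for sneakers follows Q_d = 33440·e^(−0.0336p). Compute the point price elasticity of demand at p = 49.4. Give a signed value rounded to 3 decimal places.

dQ_d/dp = −0.0336·Q_d = -213.671. At p = 49.4, Q_d = 6359.26.
Ed = (dQ_d/dp)·(p/Q_d) = (-213.671) × (49.4/6359.26) = -1.65984

-1.660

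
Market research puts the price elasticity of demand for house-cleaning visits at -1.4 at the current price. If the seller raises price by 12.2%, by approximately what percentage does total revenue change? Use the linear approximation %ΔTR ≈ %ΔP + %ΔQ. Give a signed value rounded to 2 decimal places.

%ΔQ ≈ Ed × %ΔP = (-1.4) × (+12.2%) = -17.0800%
%ΔTR ≈ %ΔP + %ΔQ = (+12.2%) + (-17.0800%) = -4.8800%

-4.88%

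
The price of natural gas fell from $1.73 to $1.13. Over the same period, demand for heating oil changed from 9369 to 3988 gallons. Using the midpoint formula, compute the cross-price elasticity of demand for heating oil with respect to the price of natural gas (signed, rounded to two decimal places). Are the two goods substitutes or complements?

%ΔQ_{heating oil} = (3988 − 9369)/avg = -5381/6678.5 = -0.805719…
%ΔP_{natural gas} = (1.13 − 1.73)/avg = -0.6/1.43 = -0.419580…
E_cross = (-5381/6678.5) / (-0.6/1.43) = 1.9202…
E_cross > 0 ⇒ the goods are substitutes.

1.92; substitutes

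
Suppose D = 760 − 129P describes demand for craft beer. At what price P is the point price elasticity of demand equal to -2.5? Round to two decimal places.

4.21

Ed = −129P/(760 − 129P). Set this equal to -2.5:
129P = 2.5·(760 − 129P) ⇒ 129P(1 + 2.5) = 2.5·760
P = 2.5·760 / (129·3.5) = 4.2081…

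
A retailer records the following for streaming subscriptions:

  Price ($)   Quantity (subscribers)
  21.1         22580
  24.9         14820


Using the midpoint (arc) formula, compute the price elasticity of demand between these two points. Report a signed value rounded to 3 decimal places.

%ΔQ = (14820 − 22580) / [(22580 + 14820)/2] = -7760/18700 = -0.414973…
%ΔP = (24.9 − 21.1) / [(21.1 + 24.9)/2] = 3.8/23 = 0.165217…
Arc Ed = %ΔQ / %ΔP = (-7760/18700) / (3.8/23) = -2.51168…

-2.512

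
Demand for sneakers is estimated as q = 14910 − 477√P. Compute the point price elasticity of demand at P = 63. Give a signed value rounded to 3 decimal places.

-0.170

dq/dP = −477/(2√P) = -30.0482. At P = 63, q = 11123.9.
Ed = (dq/dP)·(P/q) = (-30.0482) × (63/11123.9) = -0.17017…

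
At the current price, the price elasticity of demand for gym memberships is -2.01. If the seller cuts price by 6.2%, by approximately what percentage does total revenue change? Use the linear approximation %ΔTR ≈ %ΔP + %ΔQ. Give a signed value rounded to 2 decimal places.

%ΔQ ≈ Ed × %ΔP = (-2.01) × (-6.2%) = +12.4620%
%ΔTR ≈ %ΔP + %ΔQ = (-6.2%) + (+12.4620%) = +6.2620%

+6.26%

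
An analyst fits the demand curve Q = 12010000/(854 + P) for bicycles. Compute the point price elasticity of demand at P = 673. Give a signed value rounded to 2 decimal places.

dQ/dP = −12010000/(854 + P)² = -5.15068. At P = 673, Q = 7865.09.
Ed = (dQ/dP)·(P/Q) = (-5.15068) × (673/7865.09) = -0.4407…

-0.44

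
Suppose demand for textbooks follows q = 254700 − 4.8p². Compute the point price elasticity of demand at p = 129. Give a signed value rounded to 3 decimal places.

-0.914

dq/dp = −2·4.8·p = -1238.4. At p = 129, q = 174823.2.
Ed = (dq/dp)·(p/q) = (-1238.4) × (129/174823.2) = -0.91380…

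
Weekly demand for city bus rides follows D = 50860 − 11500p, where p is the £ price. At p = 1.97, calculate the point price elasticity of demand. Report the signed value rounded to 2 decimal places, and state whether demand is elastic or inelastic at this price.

dD/dp = −11500. At p = 1.97, D = 50860 − 11500(1.97) = 28205.
Ed = (dD/dp)·(p/D) = −11500 × (1.97/28205) = -0.8032…
|Ed| = 0.80 < 1, so demand is inelastic.

-0.80; inelastic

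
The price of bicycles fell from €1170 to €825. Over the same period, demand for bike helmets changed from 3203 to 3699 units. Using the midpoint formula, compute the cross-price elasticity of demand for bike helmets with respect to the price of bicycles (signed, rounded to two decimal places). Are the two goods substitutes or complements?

%ΔQ_{bike helmets} = (3699 − 3203)/avg = 496/3451 = 0.143726…
%ΔP_{bicycles} = (825 − 1170)/avg = -345/997.5 = -0.345864…
E_cross = (496/3451) / (-345/997.5) = -0.4155…
E_cross < 0 ⇒ the goods are complements.

-0.42; complements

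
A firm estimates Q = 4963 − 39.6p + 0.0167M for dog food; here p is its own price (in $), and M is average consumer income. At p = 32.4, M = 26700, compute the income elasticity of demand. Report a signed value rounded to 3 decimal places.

0.108

At the given values, Q = 4963 − 39.6(32.4) + 0.0167(26700) = 4125.85.
∂Q/∂M = 0.0167.
E = (0.0167) × (26700/4125.85) = 0.10807…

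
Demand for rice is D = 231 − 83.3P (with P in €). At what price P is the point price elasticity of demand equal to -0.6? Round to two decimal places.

1.04

Ed = −83.3P/(231 − 83.3P). Set this equal to -0.6:
83.3P = 0.6·(231 − 83.3P) ⇒ 83.3P(1 + 0.6) = 0.6·231
P = 0.6·231 / (83.3·1.6) = 1.0399…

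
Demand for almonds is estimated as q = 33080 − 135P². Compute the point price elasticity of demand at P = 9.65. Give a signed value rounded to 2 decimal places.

-1.23

dq/dP = −2·135·P = -2605.5. At P = 9.65, q = 20508.4625.
Ed = (dq/dP)·(P/q) = (-2605.5) × (9.65/20508.4625) = -1.2259…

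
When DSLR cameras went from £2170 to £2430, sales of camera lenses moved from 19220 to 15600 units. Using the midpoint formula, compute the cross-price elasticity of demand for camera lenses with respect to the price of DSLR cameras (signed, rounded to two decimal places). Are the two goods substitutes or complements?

-1.84; complements

%ΔQ_{camera lenses} = (15600 − 19220)/avg = -3620/17410 = -0.207926…
%ΔP_{DSLR cameras} = (2430 − 2170)/avg = 260/2300 = 0.113043…
E_cross = (-3620/17410) / (260/2300) = -1.8393…
E_cross < 0 ⇒ the goods are complements.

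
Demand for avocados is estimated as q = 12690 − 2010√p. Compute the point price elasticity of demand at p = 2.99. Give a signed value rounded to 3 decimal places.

dq/dp = −2010/(2√p) = -581.207. At p = 2.99, q = 9214.39.
Ed = (dq/dp)·(p/q) = (-581.207) × (2.99/9214.39) = -0.18859…

-0.189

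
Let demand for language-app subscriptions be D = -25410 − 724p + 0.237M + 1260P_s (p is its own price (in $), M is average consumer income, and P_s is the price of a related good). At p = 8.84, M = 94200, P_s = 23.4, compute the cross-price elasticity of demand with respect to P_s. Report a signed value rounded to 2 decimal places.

At the given values, D = -25410 − 724(8.84) + 0.237(94200) + 1260(23.4) = 19999.24.
∂D/∂P_s = 1260.
E = (1260) × (23.4/19999.24) = 1.4742…

1.47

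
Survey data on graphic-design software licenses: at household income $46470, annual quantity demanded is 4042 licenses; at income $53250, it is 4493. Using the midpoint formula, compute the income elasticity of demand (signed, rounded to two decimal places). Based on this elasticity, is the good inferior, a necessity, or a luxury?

%ΔQ = (4493 − 4042)/[( 4042 + 4493)/2] = 451/4267.5 = 0.105682…
%ΔIncome = (53250 − 46470)/[( 46470 + 53250)/2] = 6780/49860 = 0.135980…
E_income = (451/4267.5) / (6780/49860) = 0.7771…
0 < E_income < 1 ⇒ normal good, necessity.

0.78; necessity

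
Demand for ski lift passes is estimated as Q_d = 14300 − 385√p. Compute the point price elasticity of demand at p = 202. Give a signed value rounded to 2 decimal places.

dQ_d/dp = −385/(2√p) = -13.5443. At p = 202, Q_d = 8828.12.
Ed = (dQ_d/dp)·(p/Q_d) = (-13.5443) × (202/8828.12) = -0.3099…

-0.31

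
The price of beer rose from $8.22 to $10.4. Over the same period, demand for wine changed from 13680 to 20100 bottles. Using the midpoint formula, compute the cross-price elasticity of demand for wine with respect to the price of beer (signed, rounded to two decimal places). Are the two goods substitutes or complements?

%ΔQ_{wine} = (20100 − 13680)/avg = 6420/16890 = 0.380106…
%ΔP_{beer} = (10.4 − 8.22)/avg = 2.18/9.31 = 0.234156…
E_cross = (6420/16890) / (2.18/9.31) = 1.6232…
E_cross > 0 ⇒ the goods are substitutes.

1.62; substitutes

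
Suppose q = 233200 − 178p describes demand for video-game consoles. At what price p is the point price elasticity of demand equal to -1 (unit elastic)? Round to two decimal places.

Ed = −178p/(233200 − 178p). Set this equal to -1:
178p = 1·(233200 − 178p) ⇒ 178p(1 + 1) = 1·233200
p = 1·233200 / (178·2) = 655.0561…

655.06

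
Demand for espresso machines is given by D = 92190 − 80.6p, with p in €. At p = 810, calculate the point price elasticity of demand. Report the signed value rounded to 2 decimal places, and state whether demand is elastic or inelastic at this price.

dD/dp = −80.6. At p = 810, D = 92190 − 80.6(810) = 26904.
Ed = (dD/dp)·(p/D) = −80.6 × (810/26904) = -2.4266…
|Ed| = 2.43 > 1, so demand is elastic.

-2.43; elastic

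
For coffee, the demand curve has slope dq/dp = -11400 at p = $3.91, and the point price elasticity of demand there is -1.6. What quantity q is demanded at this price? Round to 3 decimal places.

27858.750

Ed = (dq/dp)·(p/q) ⇒ q = (dq/dp)·p/Ed = (-11400)·3.91/(-1.6) = 27858.75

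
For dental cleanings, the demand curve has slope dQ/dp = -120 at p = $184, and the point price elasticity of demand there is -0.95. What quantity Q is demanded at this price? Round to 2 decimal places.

23242.11

Ed = (dQ/dp)·(p/Q) ⇒ Q = (dQ/dp)·p/Ed = (-120)·184/(-0.95) = 23242.1052…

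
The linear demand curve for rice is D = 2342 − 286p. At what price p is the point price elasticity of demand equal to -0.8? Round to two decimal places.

Ed = −286p/(2342 − 286p). Set this equal to -0.8:
286p = 0.8·(2342 − 286p) ⇒ 286p(1 + 0.8) = 0.8·2342
p = 0.8·2342 / (286·1.8) = 3.6394…

3.64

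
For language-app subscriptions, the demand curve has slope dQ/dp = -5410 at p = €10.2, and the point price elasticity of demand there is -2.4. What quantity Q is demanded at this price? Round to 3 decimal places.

Ed = (dQ/dp)·(p/Q) ⇒ Q = (dQ/dp)·p/Ed = (-5410)·10.2/(-2.4) = 22992.5

22992.500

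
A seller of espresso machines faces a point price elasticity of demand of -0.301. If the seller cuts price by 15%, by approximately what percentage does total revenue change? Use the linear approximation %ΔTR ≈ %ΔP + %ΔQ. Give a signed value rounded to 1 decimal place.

-10.5%

%ΔQ ≈ Ed × %ΔP = (-0.301) × (-15%) = +4.5150%
%ΔTR ≈ %ΔP + %ΔQ = (-15%) + (+4.5150%) = -10.4850%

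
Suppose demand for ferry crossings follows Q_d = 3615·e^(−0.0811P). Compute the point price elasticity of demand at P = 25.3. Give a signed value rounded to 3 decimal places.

dQ_d/dP = −0.0811·Q_d = -37.673. At P = 25.3, Q_d = 464.526.
Ed = (dQ_d/dP)·(P/Q_d) = (-37.673) × (25.3/464.526) = -2.05183

-2.052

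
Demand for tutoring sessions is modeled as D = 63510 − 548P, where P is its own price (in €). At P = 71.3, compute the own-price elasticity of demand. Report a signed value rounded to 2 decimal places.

At the given values, D = 63510 − 548(71.3) = 24437.6.
∂D/∂P = −548.
E = (-548) × (71.3/24437.6) = -1.5988…

-1.60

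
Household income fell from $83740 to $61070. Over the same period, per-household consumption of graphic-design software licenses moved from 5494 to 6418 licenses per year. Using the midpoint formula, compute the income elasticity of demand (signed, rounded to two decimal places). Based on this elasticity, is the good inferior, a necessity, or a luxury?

-0.50; inferior

%ΔQ = (6418 − 5494)/[( 5494 + 6418)/2] = 924/5956 = 0.155137…
%ΔIncome = (61070 − 83740)/[( 83740 + 61070)/2] = -22670/72405 = -0.313099…
E_income = (924/5956) / (-22670/72405) = -0.4954…
E_income < 0 ⇒ inferior good.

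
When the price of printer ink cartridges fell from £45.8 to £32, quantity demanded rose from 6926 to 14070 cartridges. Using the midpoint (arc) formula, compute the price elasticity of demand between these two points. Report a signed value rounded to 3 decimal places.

-1.918

%ΔQ = (14070 − 6926) / [(6926 + 14070)/2] = 7144/10498 = 0.680510…
%ΔP = (32 − 45.8) / [(45.8 + 32)/2] = -13.8/38.9 = -0.354755…
Arc Ed = %ΔQ / %ΔP = (7144/10498) / (-13.8/38.9) = -1.91825…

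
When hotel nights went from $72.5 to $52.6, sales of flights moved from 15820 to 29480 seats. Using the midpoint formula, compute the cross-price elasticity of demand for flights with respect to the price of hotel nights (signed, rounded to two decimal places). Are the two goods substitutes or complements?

-1.90; complements

%ΔQ_{flights} = (29480 − 15820)/avg = 13660/22650 = 0.603090…
%ΔP_{hotel nights} = (52.6 − 72.5)/avg = -19.9/62.55 = -0.318145…
E_cross = (13660/22650) / (-19.9/62.55) = -1.8956…
E_cross < 0 ⇒ the goods are complements.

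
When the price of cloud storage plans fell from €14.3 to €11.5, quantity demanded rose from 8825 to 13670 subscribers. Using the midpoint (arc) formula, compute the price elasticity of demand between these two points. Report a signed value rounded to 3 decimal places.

%ΔQ = (13670 − 8825) / [(8825 + 13670)/2] = 4845/11247.5 = 0.430762…
%ΔP = (11.5 − 14.3) / [(14.3 + 11.5)/2] = -2.8/12.9 = -0.217054…
Arc Ed = %ΔQ / %ΔP = (4845/11247.5) / (-2.8/12.9) = -1.98458…

-1.985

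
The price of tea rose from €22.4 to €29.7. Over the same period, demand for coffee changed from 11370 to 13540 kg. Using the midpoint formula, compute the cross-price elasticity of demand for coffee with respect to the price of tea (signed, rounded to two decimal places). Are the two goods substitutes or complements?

0.62; substitutes

%ΔQ_{coffee} = (13540 − 11370)/avg = 2170/12455 = 0.174227…
%ΔP_{tea} = (29.7 − 22.4)/avg = 7.3/26.05 = 0.280230…
E_cross = (2170/12455) / (7.3/26.05) = 0.6217…
E_cross > 0 ⇒ the goods are substitutes.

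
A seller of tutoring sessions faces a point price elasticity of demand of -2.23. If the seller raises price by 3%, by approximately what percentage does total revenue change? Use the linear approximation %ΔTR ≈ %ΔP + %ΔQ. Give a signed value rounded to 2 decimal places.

-3.69%

%ΔQ ≈ Ed × %ΔP = (-2.23) × (+3%) = -6.6900%
%ΔTR ≈ %ΔP + %ΔQ = (+3%) + (-6.6900%) = -3.6900%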